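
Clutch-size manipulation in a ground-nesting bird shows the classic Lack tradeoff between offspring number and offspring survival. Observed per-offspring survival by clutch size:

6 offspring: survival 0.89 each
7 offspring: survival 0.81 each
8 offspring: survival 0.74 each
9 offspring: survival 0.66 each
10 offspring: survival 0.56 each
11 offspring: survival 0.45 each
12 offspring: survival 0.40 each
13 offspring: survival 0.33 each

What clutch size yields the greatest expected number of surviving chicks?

9

Expected surviving chicks = c × s(c):
  c=6: 6 × 0.89 = 5.340
  c=7: 7 × 0.81 = 5.670
  c=8: 8 × 0.74 = 5.920
  c=9: 9 × 0.66 = 5.940
  c=10: 10 × 0.56 = 5.600
  c=11: 11 × 0.45 = 4.950
  c=12: 12 × 0.40 = 4.800
  c=13: 13 × 0.33 = 4.290
Maximum at c = 9 (5.940 surviving chicks).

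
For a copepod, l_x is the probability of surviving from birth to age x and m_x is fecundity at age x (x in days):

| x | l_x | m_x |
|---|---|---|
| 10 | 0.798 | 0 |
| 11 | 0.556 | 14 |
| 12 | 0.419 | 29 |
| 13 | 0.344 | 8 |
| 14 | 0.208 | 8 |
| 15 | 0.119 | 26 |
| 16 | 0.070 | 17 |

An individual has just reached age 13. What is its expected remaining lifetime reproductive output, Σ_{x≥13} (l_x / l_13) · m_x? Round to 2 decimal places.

l_13 = 0.344. Conditional survival from age 13 to x is l_x / l_13.
  x=13: (0.344/0.344) × 8 = 8.0000
  x=14: (0.208/0.344) × 8 = 4.8372
  x=15: (0.119/0.344) × 26 = 8.9942
  x=16: (0.070/0.344) × 17 = 3.4593
Sum = 8.0000 + 4.8372 + 8.9942 + 3.4593 = 25.2907

25.29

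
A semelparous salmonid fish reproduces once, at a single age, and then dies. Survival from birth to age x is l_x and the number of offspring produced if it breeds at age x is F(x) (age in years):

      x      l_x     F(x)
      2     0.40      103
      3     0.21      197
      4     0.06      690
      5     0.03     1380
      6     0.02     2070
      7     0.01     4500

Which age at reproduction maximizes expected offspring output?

Expected offspring if breeding at age x = l_x × F(x):
  age 2: 0.40 × 103 = 41.200
  age 3: 0.21 × 197 = 41.370
  age 4: 0.06 × 690 = 41.400
  age 5: 0.03 × 1380 = 41.400
  age 6: 0.02 × 2070 = 41.400
  age 7: 0.01 × 4500 = 45.000
Maximum at age 7 (45.000).

7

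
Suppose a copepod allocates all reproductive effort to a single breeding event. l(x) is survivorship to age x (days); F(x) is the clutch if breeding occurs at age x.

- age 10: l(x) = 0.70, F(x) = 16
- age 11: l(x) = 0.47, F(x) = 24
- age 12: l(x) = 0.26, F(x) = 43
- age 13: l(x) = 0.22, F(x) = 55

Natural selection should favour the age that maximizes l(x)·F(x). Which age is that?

Expected offspring if breeding at age x = l(x) × F(x):
  age 10: 0.70 × 16 = 11.200
  age 11: 0.47 × 24 = 11.280
  age 12: 0.26 × 43 = 11.180
  age 13: 0.22 × 55 = 12.100
Maximum at age 13 (12.100).

13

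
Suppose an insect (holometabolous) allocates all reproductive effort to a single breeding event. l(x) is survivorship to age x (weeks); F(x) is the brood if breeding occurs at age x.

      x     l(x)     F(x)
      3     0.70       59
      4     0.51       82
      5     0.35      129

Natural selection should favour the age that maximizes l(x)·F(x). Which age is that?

Expected offspring if breeding at age x = l(x) × F(x):
  age 3: 0.70 × 59 = 41.300
  age 4: 0.51 × 82 = 41.820
  age 5: 0.35 × 129 = 45.150
Maximum at age 5 (45.150).

5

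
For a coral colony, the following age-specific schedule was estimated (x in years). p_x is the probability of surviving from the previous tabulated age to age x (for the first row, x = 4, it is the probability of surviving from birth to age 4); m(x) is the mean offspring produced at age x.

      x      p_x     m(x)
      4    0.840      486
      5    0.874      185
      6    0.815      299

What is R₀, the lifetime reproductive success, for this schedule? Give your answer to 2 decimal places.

722.96

Survivorship from birth: l_x = p_4·p_5·…·p_x.
  l_4 = 0.84000
  l_5 = 0.73416
  l_6 = 0.59834
R₀ = Σ l_x m(x):
  age 4: 0.84000 × 486 = 408.2400
  age 5: 0.73416 × 185 = 135.8196
  age 6: 0.59834 × 299 = 178.9037
R₀ = 408.2400 + 135.8196 + 178.9037 = 722.9633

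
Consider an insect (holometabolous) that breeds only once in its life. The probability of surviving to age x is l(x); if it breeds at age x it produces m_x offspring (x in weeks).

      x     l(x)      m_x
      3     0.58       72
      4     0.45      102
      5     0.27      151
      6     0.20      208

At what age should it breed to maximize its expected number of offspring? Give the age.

4

Expected offspring if breeding at age x = l(x) × m_x:
  age 3: 0.58 × 72 = 41.760
  age 4: 0.45 × 102 = 45.900
  age 5: 0.27 × 151 = 40.770
  age 6: 0.20 × 208 = 41.600
Maximum at age 4 (45.900).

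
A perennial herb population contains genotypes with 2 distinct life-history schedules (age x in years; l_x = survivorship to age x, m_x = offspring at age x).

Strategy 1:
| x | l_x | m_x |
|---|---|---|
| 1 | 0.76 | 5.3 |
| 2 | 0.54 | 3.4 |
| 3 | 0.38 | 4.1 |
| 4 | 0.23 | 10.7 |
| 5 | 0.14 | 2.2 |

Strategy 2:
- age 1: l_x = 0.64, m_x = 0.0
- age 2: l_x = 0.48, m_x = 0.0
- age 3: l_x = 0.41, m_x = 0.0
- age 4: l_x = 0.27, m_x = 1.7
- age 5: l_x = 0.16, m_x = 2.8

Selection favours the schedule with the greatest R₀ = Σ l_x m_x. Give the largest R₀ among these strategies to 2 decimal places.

Strategy 1: R₀ = 0.76×5.3 + 0.54×3.4 + 0.38×4.1 + 0.23×10.7 + 0.14×2.2 = 10.1910
Strategy 2: R₀ = 0.64×0.0 + 0.48×0.0 + 0.41×0.0 + 0.27×1.7 + 0.16×2.8 = 0.9070
Highest R₀: strategy 1 with 10.1910.

10.19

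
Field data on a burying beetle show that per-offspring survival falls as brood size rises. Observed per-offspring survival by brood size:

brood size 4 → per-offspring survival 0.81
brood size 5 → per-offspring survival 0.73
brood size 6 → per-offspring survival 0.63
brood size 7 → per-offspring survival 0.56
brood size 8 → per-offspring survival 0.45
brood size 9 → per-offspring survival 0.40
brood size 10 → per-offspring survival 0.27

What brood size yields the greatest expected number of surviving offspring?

Expected surviving offspring = c × s(c):
  c=4: 4 × 0.81 = 3.240
  c=5: 5 × 0.73 = 3.650
  c=6: 6 × 0.63 = 3.780
  c=7: 7 × 0.56 = 3.920
  c=8: 8 × 0.45 = 3.600
  c=9: 9 × 0.40 = 3.600
  c=10: 10 × 0.27 = 2.700
Maximum at c = 7 (3.920 surviving offspring).

7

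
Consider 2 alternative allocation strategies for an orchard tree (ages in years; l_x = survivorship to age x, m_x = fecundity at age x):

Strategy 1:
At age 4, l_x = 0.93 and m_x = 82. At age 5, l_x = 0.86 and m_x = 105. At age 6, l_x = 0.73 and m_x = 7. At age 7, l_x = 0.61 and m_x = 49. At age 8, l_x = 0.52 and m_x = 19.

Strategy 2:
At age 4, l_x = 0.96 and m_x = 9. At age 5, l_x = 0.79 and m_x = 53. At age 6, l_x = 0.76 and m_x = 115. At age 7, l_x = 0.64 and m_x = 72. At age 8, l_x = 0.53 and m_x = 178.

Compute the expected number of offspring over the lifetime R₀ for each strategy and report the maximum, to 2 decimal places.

278.33

Strategy 1: R₀ = 0.93×82 + 0.86×105 + 0.73×7 + 0.61×49 + 0.52×19 = 211.4400
Strategy 2: R₀ = 0.96×9 + 0.79×53 + 0.76×115 + 0.64×72 + 0.53×178 = 278.3300
Highest R₀: strategy 2 with 278.3300.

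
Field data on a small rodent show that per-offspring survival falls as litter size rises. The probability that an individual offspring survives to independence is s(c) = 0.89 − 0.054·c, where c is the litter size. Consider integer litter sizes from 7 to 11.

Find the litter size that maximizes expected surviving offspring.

8

Expected surviving offspring = c × s(c):
  c=7: 7 × 0.512 = 3.584
  c=8: 8 × 0.458 = 3.664
  c=9: 9 × 0.404 = 3.636
  c=10: 10 × 0.350 = 3.500
  c=11: 11 × 0.296 = 3.256
Maximum at c = 8 (3.664 surviving offspring).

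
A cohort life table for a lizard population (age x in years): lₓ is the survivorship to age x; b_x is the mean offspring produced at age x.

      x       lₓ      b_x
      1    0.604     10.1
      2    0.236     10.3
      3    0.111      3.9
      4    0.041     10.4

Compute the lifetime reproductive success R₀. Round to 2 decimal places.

R₀ = Σ lₓ b_x:
  age 1: 0.604 × 10.1 = 6.1004
  age 2: 0.236 × 10.3 = 2.4308
  age 3: 0.111 × 3.9 = 0.4329
  age 4: 0.041 × 10.4 = 0.4264
R₀ = 6.1004 + 2.4308 + 0.4329 + 0.4264 = 9.3905

9.39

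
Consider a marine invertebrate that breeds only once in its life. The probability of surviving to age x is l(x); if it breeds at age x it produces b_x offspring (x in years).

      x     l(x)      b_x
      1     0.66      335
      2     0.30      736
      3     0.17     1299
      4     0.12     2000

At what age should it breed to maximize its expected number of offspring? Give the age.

Expected offspring if breeding at age x = l(x) × b_x:
  age 1: 0.66 × 335 = 221.100
  age 2: 0.30 × 736 = 220.800
  age 3: 0.17 × 1299 = 220.830
  age 4: 0.12 × 2000 = 240.000
Maximum at age 4 (240.000).

4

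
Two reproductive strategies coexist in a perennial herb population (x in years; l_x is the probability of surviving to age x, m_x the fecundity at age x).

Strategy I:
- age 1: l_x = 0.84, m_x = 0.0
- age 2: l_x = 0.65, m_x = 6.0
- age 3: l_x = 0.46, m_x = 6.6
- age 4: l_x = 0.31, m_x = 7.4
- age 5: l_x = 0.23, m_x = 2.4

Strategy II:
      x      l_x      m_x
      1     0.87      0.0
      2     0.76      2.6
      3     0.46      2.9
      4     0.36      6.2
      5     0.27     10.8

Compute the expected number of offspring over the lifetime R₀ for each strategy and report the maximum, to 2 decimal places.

Strategy I: R₀ = 0.84×0.0 + 0.65×6.0 + 0.46×6.6 + 0.31×7.4 + 0.23×2.4 = 9.7820
Strategy II: R₀ = 0.87×0.0 + 0.76×2.6 + 0.46×2.9 + 0.36×6.2 + 0.27×10.8 = 8.4580
Highest R₀: strategy I with 9.7820.

9.78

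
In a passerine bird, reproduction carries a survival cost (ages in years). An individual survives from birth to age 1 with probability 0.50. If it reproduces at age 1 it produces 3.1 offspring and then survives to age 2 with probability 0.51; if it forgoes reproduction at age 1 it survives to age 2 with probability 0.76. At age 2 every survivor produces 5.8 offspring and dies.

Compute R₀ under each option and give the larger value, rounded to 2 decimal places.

3.03

breed at age 1: R₀ = 0.50 × (3.1 + 0.51 × 5.8) = 0.50 × 6.0580 = 3.0290
delay to age 2: R₀ = 0.50 × (0.76 × 5.8) = 0.50 × 4.4080 = 2.2040
Higher: breed at age 1 (3.0290).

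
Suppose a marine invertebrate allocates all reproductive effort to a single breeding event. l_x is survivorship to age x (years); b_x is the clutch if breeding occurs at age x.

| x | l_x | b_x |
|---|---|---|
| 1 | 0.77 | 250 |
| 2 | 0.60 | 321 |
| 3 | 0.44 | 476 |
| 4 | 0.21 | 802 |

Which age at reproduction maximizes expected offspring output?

3

Expected offspring if breeding at age x = l_x × b_x:
  age 1: 0.77 × 250 = 192.500
  age 2: 0.60 × 321 = 192.600
  age 3: 0.44 × 476 = 209.440
  age 4: 0.21 × 802 = 168.420
Maximum at age 3 (209.440).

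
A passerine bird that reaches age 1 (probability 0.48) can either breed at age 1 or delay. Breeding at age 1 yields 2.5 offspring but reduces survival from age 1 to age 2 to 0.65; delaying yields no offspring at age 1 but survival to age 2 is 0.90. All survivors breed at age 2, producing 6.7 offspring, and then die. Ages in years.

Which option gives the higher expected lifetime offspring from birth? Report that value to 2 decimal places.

3.29

breed at age 1: R₀ = 0.48 × (2.5 + 0.65 × 6.7) = 0.48 × 6.8550 = 3.2904
delay to age 2: R₀ = 0.48 × (0.90 × 6.7) = 0.48 × 6.0300 = 2.8944
Higher: breed at age 1 (3.2904).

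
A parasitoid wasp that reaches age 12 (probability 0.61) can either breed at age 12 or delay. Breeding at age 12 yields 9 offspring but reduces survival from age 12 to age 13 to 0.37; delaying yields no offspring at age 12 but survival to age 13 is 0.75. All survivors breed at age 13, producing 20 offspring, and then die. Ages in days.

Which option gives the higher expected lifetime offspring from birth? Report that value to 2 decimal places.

breed at age 12: R₀ = 0.61 × (9 + 0.37 × 20) = 0.61 × 16.4000 = 10.0040
delay to age 13: R₀ = 0.61 × (0.75 × 20) = 0.61 × 15.0000 = 9.1500
Higher: breed at age 12 (10.0040).

10.00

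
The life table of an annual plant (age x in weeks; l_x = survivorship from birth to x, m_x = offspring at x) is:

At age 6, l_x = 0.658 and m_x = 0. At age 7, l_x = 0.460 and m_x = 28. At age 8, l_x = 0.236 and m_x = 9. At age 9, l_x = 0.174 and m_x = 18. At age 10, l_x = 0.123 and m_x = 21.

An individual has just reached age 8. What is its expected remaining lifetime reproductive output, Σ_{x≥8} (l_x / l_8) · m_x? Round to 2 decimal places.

33.22

l_8 = 0.236. Conditional survival from age 8 to x is l_x / l_8.
  x=8: (0.236/0.236) × 9 = 9.0000
  x=9: (0.174/0.236) × 18 = 13.2712
  x=10: (0.123/0.236) × 21 = 10.9449
Sum = 9.0000 + 13.2712 + 10.9449 = 33.2161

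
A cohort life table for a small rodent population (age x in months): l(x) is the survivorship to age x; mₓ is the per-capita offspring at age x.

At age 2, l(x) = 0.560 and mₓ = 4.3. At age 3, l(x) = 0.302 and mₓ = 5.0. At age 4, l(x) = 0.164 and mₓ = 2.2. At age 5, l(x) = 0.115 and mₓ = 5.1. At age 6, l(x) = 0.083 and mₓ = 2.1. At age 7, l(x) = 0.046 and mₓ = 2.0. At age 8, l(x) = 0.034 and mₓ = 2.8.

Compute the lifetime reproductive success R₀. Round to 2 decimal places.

5.23

R₀ = Σ l(x) mₓ:
  age 2: 0.560 × 4.3 = 2.4080
  age 3: 0.302 × 5.0 = 1.5100
  age 4: 0.164 × 2.2 = 0.3608
  age 5: 0.115 × 5.1 = 0.5865
  age 6: 0.083 × 2.1 = 0.1743
  age 7: 0.046 × 2.0 = 0.0920
  age 8: 0.034 × 2.8 = 0.0952
R₀ = 2.4080 + 1.5100 + 0.3608 + 0.5865 + 0.1743 + 0.0920 + 0.0952 = 5.2268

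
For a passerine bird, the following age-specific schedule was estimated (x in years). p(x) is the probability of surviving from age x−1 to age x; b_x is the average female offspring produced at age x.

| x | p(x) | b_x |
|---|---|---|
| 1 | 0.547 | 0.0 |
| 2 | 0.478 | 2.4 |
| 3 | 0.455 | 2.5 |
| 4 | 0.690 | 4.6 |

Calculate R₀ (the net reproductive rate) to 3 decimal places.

1.303

Survivorship from birth: l_x = p_1·p_2·…·p_x.
  l_1 = 0.54700
  l_2 = 0.26147
  l_3 = 0.11897
  l_4 = 0.08209
R₀ = Σ l_x b_x:
  age 1: 0.54700 × 0.0 = 0.0000
  age 2: 0.26147 × 2.4 = 0.6275
  age 3: 0.11897 × 2.5 = 0.2974
  age 4: 0.08209 × 4.6 = 0.3776
R₀ = 0.0000 + 0.6275 + 0.2974 + 0.3776 = 1.3026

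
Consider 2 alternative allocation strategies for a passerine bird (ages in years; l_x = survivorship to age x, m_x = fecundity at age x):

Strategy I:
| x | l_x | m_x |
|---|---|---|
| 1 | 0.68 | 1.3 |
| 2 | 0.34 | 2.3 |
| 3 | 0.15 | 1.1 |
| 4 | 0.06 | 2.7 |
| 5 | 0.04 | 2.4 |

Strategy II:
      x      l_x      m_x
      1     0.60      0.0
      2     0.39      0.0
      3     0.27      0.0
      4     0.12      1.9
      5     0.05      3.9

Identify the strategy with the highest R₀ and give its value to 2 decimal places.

2.09

Strategy I: R₀ = 0.68×1.3 + 0.34×2.3 + 0.15×1.1 + 0.06×2.7 + 0.04×2.4 = 2.0890
Strategy II: R₀ = 0.60×0.0 + 0.39×0.0 + 0.27×0.0 + 0.12×1.9 + 0.05×3.9 = 0.4230
Highest R₀: strategy I with 2.0890.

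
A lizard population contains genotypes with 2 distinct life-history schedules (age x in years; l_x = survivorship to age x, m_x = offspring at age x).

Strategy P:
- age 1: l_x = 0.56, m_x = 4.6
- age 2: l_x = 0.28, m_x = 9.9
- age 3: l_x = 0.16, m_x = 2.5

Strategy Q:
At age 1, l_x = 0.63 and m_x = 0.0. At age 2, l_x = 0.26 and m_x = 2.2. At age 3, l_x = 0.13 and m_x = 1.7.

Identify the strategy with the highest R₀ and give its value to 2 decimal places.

Strategy P: R₀ = 0.56×4.6 + 0.28×9.9 + 0.16×2.5 = 5.7480
Strategy Q: R₀ = 0.63×0.0 + 0.26×2.2 + 0.13×1.7 = 0.7930
Highest R₀: strategy P with 5.7480.

5.75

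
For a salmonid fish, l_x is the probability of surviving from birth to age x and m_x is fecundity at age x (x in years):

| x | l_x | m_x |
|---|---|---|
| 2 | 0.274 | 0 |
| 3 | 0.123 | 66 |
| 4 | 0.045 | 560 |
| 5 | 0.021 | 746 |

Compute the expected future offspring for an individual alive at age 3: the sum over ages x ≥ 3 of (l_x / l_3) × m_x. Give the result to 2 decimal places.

l_3 = 0.123. Conditional survival from age 3 to x is l_x / l_3.
  x=3: (0.123/0.123) × 66 = 66.0000
  x=4: (0.045/0.123) × 560 = 204.8780
  x=5: (0.021/0.123) × 746 = 127.3659
Sum = 66.0000 + 204.8780 + 127.3659 = 398.2439

398.24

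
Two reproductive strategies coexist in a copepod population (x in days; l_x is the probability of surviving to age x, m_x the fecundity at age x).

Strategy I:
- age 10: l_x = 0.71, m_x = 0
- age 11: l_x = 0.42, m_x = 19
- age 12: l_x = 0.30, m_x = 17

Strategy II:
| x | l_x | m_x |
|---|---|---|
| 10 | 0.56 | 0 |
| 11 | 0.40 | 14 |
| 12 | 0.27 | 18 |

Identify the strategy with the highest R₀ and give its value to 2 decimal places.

Strategy I: R₀ = 0.71×0 + 0.42×19 + 0.30×17 = 13.0800
Strategy II: R₀ = 0.56×0 + 0.40×14 + 0.27×18 = 10.4600
Highest R₀: strategy I with 13.0800.

13.08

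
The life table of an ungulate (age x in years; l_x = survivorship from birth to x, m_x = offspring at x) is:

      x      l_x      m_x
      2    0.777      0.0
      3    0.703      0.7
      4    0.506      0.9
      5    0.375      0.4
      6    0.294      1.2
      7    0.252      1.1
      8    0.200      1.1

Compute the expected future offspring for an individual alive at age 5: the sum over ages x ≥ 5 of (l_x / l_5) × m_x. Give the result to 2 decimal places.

l_5 = 0.375. Conditional survival from age 5 to x is l_x / l_5.
  x=5: (0.375/0.375) × 0.4 = 0.4000
  x=6: (0.294/0.375) × 1.2 = 0.9408
  x=7: (0.252/0.375) × 1.1 = 0.7392
  x=8: (0.200/0.375) × 1.1 = 0.5867
Sum = 0.4000 + 0.9408 + 0.7392 + 0.5867 = 2.6667

2.67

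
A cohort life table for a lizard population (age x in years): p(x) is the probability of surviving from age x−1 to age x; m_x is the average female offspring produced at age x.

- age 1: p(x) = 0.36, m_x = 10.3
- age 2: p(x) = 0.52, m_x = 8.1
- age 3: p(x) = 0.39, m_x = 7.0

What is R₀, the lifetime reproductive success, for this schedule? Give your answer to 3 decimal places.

5.735

Survivorship from birth: l_x = p_1·p_2·…·p_x.
  l_1 = 0.36000
  l_2 = 0.18720
  l_3 = 0.07301
R₀ = Σ l_x m_x:
  age 1: 0.36000 × 10.3 = 3.7080
  age 2: 0.18720 × 8.1 = 1.5163
  age 3: 0.07301 × 7.0 = 0.5111
R₀ = 3.7080 + 1.5163 + 0.5111 = 5.7354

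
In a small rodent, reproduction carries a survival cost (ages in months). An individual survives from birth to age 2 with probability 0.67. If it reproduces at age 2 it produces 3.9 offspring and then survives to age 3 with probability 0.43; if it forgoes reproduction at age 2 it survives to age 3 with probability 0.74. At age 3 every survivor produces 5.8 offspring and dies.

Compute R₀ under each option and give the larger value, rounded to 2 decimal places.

4.28

breed at age 2: R₀ = 0.67 × (3.9 + 0.43 × 5.8) = 0.67 × 6.3940 = 4.2840
delay to age 3: R₀ = 0.67 × (0.74 × 5.8) = 0.67 × 4.2920 = 2.8756
Higher: breed at age 2 (4.2840).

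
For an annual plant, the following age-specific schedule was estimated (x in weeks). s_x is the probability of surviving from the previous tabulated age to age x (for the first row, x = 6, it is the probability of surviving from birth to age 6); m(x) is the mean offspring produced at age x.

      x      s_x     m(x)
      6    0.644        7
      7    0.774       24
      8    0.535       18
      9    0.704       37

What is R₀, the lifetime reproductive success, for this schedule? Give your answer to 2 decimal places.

28.22

Survivorship from birth: l_x = s_6·s_7·…·s_x.
  l_6 = 0.64400
  l_7 = 0.49846
  l_8 = 0.26667
  l_9 = 0.18774
R₀ = Σ l_x m(x):
  age 6: 0.64400 × 7 = 4.5080
  age 7: 0.49846 × 24 = 11.9630
  age 8: 0.26667 × 18 = 4.8001
  age 9: 0.18774 × 37 = 6.9464
R₀ = 4.5080 + 11.9630 + 4.8001 + 6.9464 = 28.2175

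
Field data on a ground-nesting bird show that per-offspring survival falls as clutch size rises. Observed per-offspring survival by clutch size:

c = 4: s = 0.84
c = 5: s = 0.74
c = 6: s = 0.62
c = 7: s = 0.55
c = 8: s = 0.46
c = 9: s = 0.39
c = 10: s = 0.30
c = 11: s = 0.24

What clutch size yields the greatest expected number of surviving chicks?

Expected surviving chicks = c × s(c):
  c=4: 4 × 0.84 = 3.360
  c=5: 5 × 0.74 = 3.700
  c=6: 6 × 0.62 = 3.720
  c=7: 7 × 0.55 = 3.850
  c=8: 8 × 0.46 = 3.680
  c=9: 9 × 0.39 = 3.510
  c=10: 10 × 0.30 = 3.000
  c=11: 11 × 0.24 = 2.640
Maximum at c = 7 (3.850 surviving chicks).

7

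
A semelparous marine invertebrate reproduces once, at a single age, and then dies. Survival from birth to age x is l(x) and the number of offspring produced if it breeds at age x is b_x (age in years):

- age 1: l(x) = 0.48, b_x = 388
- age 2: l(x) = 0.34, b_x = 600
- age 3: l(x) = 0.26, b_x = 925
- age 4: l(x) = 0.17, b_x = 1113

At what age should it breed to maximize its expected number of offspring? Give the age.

Expected offspring if breeding at age x = l(x) × b_x:
  age 1: 0.48 × 388 = 186.240
  age 2: 0.34 × 600 = 204.000
  age 3: 0.26 × 925 = 240.500
  age 4: 0.17 × 1113 = 189.210
Maximum at age 3 (240.500).

3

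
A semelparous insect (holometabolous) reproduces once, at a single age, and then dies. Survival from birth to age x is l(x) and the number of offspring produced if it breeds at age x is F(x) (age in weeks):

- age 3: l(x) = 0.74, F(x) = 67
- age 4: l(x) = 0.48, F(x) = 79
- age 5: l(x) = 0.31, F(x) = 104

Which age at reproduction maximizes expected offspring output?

3

Expected offspring if breeding at age x = l(x) × F(x):
  age 3: 0.74 × 67 = 49.580
  age 4: 0.48 × 79 = 37.920
  age 5: 0.31 × 104 = 32.240
Maximum at age 3 (49.580).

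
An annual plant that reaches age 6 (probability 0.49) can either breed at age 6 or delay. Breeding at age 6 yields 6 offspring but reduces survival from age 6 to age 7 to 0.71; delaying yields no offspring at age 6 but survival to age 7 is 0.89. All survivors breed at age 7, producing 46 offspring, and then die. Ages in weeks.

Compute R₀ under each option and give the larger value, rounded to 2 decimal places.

20.06

breed at age 6: R₀ = 0.49 × (6 + 0.71 × 46) = 0.49 × 38.6600 = 18.9434
delay to age 7: R₀ = 0.49 × (0.89 × 46) = 0.49 × 40.9400 = 20.0606
Higher: delay to age 7 (20.0606).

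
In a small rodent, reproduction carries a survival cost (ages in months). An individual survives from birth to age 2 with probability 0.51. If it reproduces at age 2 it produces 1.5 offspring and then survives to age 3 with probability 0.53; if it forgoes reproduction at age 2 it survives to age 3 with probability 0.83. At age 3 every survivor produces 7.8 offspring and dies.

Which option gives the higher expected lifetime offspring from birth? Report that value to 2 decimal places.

3.30

breed at age 2: R₀ = 0.51 × (1.5 + 0.53 × 7.8) = 0.51 × 5.6340 = 2.8733
delay to age 3: R₀ = 0.51 × (0.83 × 7.8) = 0.51 × 6.4740 = 3.3017
Higher: delay to age 3 (3.3017).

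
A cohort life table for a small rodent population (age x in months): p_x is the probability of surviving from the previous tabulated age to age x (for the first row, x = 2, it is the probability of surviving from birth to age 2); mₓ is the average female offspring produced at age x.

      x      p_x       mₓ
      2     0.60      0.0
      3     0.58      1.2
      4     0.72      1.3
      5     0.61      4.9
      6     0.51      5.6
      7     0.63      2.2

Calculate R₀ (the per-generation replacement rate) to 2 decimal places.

Survivorship from birth: l_x = p_2·p_3·…·p_x.
  l_2 = 0.60000
  l_3 = 0.34800
  l_4 = 0.25056
  l_5 = 0.15284
  l_6 = 0.07795
  l_7 = 0.04911
R₀ = Σ l_x mₓ:
  age 2: 0.60000 × 0.0 = 0.0000
  age 3: 0.34800 × 1.2 = 0.4176
  age 4: 0.25056 × 1.3 = 0.3257
  age 5: 0.15284 × 4.9 = 0.7489
  age 6: 0.07795 × 5.6 = 0.4365
  age 7: 0.04911 × 2.2 = 0.1080
R₀ = 0.0000 + 0.4176 + 0.3257 + 0.7489 + 0.4365 + 0.1080 = 2.0368

2.04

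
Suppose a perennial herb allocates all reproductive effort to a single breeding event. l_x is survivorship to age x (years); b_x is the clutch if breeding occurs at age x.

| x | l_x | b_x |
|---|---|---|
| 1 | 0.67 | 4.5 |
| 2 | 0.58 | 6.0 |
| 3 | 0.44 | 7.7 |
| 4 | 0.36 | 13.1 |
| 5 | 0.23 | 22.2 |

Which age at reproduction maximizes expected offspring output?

5

Expected offspring if breeding at age x = l_x × b_x:
  age 1: 0.67 × 4.5 = 3.015
  age 2: 0.58 × 6.0 = 3.480
  age 3: 0.44 × 7.7 = 3.388
  age 4: 0.36 × 13.1 = 4.716
  age 5: 0.23 × 22.2 = 5.106
Maximum at age 5 (5.106).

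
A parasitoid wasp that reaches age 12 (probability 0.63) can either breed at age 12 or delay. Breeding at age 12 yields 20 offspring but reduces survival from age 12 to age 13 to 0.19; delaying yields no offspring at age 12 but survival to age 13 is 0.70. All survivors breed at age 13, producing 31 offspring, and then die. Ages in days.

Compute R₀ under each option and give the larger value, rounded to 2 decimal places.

16.31

breed at age 12: R₀ = 0.63 × (20 + 0.19 × 31) = 0.63 × 25.8900 = 16.3107
delay to age 13: R₀ = 0.63 × (0.70 × 31) = 0.63 × 21.7000 = 13.6710
Higher: breed at age 12 (16.3107).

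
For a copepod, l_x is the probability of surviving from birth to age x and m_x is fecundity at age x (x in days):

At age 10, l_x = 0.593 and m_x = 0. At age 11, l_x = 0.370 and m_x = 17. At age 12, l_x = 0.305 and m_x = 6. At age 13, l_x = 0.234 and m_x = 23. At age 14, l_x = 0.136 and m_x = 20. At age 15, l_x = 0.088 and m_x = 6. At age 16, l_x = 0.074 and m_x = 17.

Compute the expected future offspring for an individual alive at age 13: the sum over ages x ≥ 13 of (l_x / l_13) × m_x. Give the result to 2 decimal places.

42.26

l_13 = 0.234. Conditional survival from age 13 to x is l_x / l_13.
  x=13: (0.234/0.234) × 23 = 23.0000
  x=14: (0.136/0.234) × 20 = 11.6239
  x=15: (0.088/0.234) × 6 = 2.2564
  x=16: (0.074/0.234) × 17 = 5.3761
Sum = 23.0000 + 11.6239 + 2.2564 + 5.3761 = 42.2564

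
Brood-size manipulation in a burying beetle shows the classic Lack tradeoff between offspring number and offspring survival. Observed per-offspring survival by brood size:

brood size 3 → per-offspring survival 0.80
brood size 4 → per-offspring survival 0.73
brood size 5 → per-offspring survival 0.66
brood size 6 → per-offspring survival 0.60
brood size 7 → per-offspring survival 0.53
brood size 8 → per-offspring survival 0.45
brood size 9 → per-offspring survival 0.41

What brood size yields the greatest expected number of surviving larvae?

7

Expected surviving larvae = c × s(c):
  c=3: 3 × 0.80 = 2.400
  c=4: 4 × 0.73 = 2.920
  c=5: 5 × 0.66 = 3.300
  c=6: 6 × 0.60 = 3.600
  c=7: 7 × 0.53 = 3.710
  c=8: 8 × 0.45 = 3.600
  c=9: 9 × 0.41 = 3.690
Maximum at c = 7 (3.710 surviving larvae).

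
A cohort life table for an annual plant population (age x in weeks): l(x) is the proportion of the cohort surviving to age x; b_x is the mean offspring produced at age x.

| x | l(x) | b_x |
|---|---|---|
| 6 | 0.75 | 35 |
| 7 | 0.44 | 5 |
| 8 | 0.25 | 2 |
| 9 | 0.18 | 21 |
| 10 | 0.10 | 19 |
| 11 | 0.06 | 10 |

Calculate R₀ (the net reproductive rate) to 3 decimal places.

R₀ = Σ l(x) b_x:
  age 6: 0.75 × 35 = 26.2500
  age 7: 0.44 × 5 = 2.2000
  age 8: 0.25 × 2 = 0.5000
  age 9: 0.18 × 21 = 3.7800
  age 10: 0.10 × 19 = 1.9000
  age 11: 0.06 × 10 = 0.6000
R₀ = 26.2500 + 2.2000 + 0.5000 + 3.7800 + 1.9000 + 0.6000 = 35.2300

35.230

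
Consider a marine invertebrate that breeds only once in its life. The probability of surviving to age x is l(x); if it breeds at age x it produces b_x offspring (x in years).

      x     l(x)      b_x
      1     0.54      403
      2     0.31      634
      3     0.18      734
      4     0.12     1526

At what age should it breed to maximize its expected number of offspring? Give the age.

Expected offspring if breeding at age x = l(x) × b_x:
  age 1: 0.54 × 403 = 217.620
  age 2: 0.31 × 634 = 196.540
  age 3: 0.18 × 734 = 132.120
  age 4: 0.12 × 1526 = 183.120
Maximum at age 1 (217.620).

1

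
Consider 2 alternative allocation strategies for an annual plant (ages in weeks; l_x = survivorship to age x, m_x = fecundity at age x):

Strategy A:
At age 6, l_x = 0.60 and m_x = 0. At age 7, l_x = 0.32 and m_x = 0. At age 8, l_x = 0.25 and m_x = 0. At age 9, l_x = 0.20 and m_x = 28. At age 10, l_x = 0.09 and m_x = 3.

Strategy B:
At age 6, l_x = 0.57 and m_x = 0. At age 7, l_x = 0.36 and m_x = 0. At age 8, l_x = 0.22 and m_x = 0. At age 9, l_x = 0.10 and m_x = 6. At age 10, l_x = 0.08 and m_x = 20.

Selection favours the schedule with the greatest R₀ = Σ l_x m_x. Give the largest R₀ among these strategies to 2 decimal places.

5.87

Strategy A: R₀ = 0.60×0 + 0.32×0 + 0.25×0 + 0.20×28 + 0.09×3 = 5.8700
Strategy B: R₀ = 0.57×0 + 0.36×0 + 0.22×0 + 0.10×6 + 0.08×20 = 2.2000
Highest R₀: strategy A with 5.8700.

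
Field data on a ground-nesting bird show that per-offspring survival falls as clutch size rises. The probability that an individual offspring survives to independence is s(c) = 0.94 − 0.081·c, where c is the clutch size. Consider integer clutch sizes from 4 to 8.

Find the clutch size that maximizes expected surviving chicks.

Expected surviving chicks = c × s(c):
  c=4: 4 × 0.616 = 2.464
  c=5: 5 × 0.535 = 2.675
  c=6: 6 × 0.454 = 2.724
  c=7: 7 × 0.373 = 2.611
  c=8: 8 × 0.292 = 2.336
Maximum at c = 6 (2.724 surviving chicks).

6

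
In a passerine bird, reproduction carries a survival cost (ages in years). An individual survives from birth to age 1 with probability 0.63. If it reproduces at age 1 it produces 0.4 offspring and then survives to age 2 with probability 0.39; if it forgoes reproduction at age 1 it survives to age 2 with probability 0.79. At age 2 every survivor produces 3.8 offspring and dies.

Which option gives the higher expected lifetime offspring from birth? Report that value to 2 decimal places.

1.89

breed at age 1: R₀ = 0.63 × (0.4 + 0.39 × 3.8) = 0.63 × 1.8820 = 1.1857
delay to age 2: R₀ = 0.63 × (0.79 × 3.8) = 0.63 × 3.0020 = 1.8913
Higher: delay to age 2 (1.8913).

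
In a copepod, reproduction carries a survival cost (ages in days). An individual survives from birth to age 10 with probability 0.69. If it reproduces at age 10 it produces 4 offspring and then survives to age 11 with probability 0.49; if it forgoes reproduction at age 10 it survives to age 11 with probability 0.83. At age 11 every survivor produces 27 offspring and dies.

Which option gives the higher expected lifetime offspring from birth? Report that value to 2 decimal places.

breed at age 10: R₀ = 0.69 × (4 + 0.49 × 27) = 0.69 × 17.2300 = 11.8887
delay to age 11: R₀ = 0.69 × (0.83 × 27) = 0.69 × 22.4100 = 15.4629
Higher: delay to age 11 (15.4629).

15.46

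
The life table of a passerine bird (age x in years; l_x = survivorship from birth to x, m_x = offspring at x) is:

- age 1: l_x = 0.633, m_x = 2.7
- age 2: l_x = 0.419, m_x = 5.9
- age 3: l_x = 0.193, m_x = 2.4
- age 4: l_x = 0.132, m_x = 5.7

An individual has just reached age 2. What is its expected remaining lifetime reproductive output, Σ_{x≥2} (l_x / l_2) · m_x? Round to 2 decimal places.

l_2 = 0.419. Conditional survival from age 2 to x is l_x / l_2.
  x=2: (0.419/0.419) × 5.9 = 5.9000
  x=3: (0.193/0.419) × 2.4 = 1.1055
  x=4: (0.132/0.419) × 5.7 = 1.7957
Sum = 5.9000 + 1.1055 + 1.7957 = 8.8012

8.80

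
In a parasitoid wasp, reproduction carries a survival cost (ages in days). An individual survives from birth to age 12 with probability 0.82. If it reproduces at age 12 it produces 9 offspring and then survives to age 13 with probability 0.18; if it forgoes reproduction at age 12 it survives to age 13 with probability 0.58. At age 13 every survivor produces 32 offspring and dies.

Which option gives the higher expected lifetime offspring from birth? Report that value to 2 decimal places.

breed at age 12: R₀ = 0.82 × (9 + 0.18 × 32) = 0.82 × 14.7600 = 12.1032
delay to age 13: R₀ = 0.82 × (0.58 × 32) = 0.82 × 18.5600 = 15.2192
Higher: delay to age 13 (15.2192).

15.22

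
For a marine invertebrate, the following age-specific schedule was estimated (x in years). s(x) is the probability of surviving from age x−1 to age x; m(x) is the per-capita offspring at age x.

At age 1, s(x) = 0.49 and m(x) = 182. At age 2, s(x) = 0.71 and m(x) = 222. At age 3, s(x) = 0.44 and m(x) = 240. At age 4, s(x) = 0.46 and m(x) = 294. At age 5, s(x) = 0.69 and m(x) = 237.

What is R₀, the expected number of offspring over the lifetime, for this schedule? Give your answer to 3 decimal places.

Survivorship from birth: l_x = s_1·s_2·…·s_x.
  l_1 = 0.49000
  l_2 = 0.34790
  l_3 = 0.15308
  l_4 = 0.07041
  l_5 = 0.04859
R₀ = Σ l_x m(x):
  age 1: 0.49000 × 182 = 89.1800
  age 2: 0.34790 × 222 = 77.2338
  age 3: 0.15308 × 240 = 36.7392
  age 4: 0.07041 × 294 = 20.7005
  age 5: 0.04859 × 237 = 11.5158
R₀ = 89.1800 + 77.2338 + 36.7392 + 20.7005 + 11.5158 = 235.3694

235.369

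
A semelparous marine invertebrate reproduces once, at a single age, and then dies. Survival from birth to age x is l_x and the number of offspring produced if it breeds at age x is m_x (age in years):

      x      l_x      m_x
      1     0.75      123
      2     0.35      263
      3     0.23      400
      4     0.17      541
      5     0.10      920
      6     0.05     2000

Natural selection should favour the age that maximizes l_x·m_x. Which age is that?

Expected offspring if breeding at age x = l_x × m_x:
  age 1: 0.75 × 123 = 92.250
  age 2: 0.35 × 263 = 92.050
  age 3: 0.23 × 400 = 92.000
  age 4: 0.17 × 541 = 91.970
  age 5: 0.10 × 920 = 92.000
  age 6: 0.05 × 2000 = 100.000
Maximum at age 6 (100.000).

6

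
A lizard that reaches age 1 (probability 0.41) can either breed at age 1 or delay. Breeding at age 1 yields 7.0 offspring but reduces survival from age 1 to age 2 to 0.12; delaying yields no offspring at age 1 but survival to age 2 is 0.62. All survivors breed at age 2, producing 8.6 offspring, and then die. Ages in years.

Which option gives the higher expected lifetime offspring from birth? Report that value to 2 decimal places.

3.29

breed at age 1: R₀ = 0.41 × (7.0 + 0.12 × 8.6) = 0.41 × 8.0320 = 3.2931
delay to age 2: R₀ = 0.41 × (0.62 × 8.6) = 0.41 × 5.3320 = 2.1861
Higher: breed at age 1 (3.2931).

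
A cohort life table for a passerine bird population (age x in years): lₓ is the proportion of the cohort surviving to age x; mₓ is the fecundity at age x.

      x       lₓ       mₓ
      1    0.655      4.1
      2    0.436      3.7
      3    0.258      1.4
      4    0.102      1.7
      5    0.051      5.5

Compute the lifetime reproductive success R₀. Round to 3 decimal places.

5.114

R₀ = Σ lₓ mₓ:
  age 1: 0.655 × 4.1 = 2.6855
  age 2: 0.436 × 3.7 = 1.6132
  age 3: 0.258 × 1.4 = 0.3612
  age 4: 0.102 × 1.7 = 0.1734
  age 5: 0.051 × 5.5 = 0.2805
R₀ = 2.6855 + 1.6132 + 0.3612 + 0.1734 + 0.2805 = 5.1138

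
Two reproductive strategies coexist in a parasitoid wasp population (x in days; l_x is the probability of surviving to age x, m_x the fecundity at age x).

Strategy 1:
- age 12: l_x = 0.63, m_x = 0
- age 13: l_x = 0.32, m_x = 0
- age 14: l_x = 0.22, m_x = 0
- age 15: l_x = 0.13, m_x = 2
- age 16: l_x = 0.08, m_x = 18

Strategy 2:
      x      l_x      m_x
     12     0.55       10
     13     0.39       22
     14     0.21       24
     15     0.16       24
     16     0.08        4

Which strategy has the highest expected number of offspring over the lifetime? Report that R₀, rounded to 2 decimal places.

Strategy 1: R₀ = 0.63×0 + 0.32×0 + 0.22×0 + 0.13×2 + 0.08×18 = 1.7000
Strategy 2: R₀ = 0.55×10 + 0.39×22 + 0.21×24 + 0.16×24 + 0.08×4 = 23.2800
Highest R₀: strategy 2 with 23.2800.

23.28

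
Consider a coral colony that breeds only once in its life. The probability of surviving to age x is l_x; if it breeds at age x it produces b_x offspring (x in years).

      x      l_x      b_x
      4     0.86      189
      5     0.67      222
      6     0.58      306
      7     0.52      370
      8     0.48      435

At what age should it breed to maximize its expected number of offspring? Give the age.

8

Expected offspring if breeding at age x = l_x × b_x:
  age 4: 0.86 × 189 = 162.540
  age 5: 0.67 × 222 = 148.740
  age 6: 0.58 × 306 = 177.480
  age 7: 0.52 × 370 = 192.400
  age 8: 0.48 × 435 = 208.800
Maximum at age 8 (208.800).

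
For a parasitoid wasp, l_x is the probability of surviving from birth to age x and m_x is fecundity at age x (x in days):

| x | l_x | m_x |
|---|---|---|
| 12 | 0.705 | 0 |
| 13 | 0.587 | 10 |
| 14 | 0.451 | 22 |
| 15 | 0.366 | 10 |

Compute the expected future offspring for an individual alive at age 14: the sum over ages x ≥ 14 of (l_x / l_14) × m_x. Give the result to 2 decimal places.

30.12

l_14 = 0.451. Conditional survival from age 14 to x is l_x / l_14.
  x=14: (0.451/0.451) × 22 = 22.0000
  x=15: (0.366/0.451) × 10 = 8.1153
Sum = 22.0000 + 8.1153 = 30.1153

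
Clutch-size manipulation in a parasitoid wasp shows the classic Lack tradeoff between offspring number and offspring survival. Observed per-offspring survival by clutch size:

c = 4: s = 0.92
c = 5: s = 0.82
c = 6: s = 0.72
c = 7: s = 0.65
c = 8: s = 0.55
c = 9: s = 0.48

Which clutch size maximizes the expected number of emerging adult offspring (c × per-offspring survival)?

7

Expected emerging adult offspring = c × s(c):
  c=4: 4 × 0.92 = 3.680
  c=5: 5 × 0.82 = 4.100
  c=6: 6 × 0.72 = 4.320
  c=7: 7 × 0.65 = 4.550
  c=8: 8 × 0.55 = 4.400
  c=9: 9 × 0.48 = 4.320
Maximum at c = 7 (4.550 emerging adult offspring).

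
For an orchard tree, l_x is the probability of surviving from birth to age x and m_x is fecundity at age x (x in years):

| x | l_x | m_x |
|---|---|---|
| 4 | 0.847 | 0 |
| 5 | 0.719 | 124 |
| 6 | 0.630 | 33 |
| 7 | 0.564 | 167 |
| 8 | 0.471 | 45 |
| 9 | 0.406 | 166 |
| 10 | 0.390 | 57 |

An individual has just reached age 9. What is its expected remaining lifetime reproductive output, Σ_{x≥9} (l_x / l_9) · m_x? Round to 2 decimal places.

l_9 = 0.406. Conditional survival from age 9 to x is l_x / l_9.
  x=9: (0.406/0.406) × 166 = 166.0000
  x=10: (0.390/0.406) × 57 = 54.7537
Sum = 166.0000 + 54.7537 = 220.7537

220.75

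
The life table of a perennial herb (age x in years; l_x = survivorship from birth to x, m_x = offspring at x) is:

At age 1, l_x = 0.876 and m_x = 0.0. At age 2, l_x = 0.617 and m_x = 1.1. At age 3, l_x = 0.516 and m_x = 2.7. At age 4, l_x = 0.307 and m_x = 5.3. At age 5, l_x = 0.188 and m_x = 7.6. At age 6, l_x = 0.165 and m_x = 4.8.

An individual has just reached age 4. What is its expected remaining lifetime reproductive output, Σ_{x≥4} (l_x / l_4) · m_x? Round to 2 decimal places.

12.53

l_4 = 0.307. Conditional survival from age 4 to x is l_x / l_4.
  x=4: (0.307/0.307) × 5.3 = 5.3000
  x=5: (0.188/0.307) × 7.6 = 4.6541
  x=6: (0.165/0.307) × 4.8 = 2.5798
Sum = 5.3000 + 4.6541 + 2.5798 = 12.5339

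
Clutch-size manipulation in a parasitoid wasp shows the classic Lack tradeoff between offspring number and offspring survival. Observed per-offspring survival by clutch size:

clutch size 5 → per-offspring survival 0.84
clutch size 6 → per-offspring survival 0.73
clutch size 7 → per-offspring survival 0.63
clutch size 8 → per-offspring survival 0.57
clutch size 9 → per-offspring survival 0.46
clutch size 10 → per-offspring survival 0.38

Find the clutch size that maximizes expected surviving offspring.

8

Expected surviving offspring = c × s(c):
  c=5: 5 × 0.84 = 4.200
  c=6: 6 × 0.73 = 4.380
  c=7: 7 × 0.63 = 4.410
  c=8: 8 × 0.57 = 4.560
  c=9: 9 × 0.46 = 4.140
  c=10: 10 × 0.38 = 3.800
Maximum at c = 8 (4.560 surviving offspring).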